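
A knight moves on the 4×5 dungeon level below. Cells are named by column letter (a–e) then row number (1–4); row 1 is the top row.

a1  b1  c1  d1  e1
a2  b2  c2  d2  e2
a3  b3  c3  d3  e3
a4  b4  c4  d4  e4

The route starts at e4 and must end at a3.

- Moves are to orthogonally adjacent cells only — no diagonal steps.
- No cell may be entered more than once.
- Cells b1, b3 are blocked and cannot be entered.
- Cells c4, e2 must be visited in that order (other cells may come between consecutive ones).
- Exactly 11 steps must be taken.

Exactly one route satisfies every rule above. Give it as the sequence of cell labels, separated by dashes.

e4 - d4 - c4 - c3 - d3 - e3 - e2 - d2 - c2 - b2 - a2 - a3

The waypoints must appear in the order c4, e2, with no cell reused.
Route from e4: 2× left (reaching c4), up to c3, 2× right (reaching e3), up to e2, 4× left (reaching a2), down to a3 — 11 moves in all.
Check: order respected (c4 at step 2, e2 at step 6); 11 moves as required.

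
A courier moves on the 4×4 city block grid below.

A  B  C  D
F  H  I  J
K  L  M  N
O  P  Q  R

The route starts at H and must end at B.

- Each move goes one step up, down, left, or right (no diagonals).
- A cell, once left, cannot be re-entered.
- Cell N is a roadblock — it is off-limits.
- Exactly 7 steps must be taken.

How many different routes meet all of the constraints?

5

Need simple routes of exactly 7 moves from H to B (Manhattan distance 1, so 3 moves are spent on a detour and 3 undoing it).
Enumerating: H L P O K F A B | H L P Q M I C B | H L M I J D C B | H F K L M I C B | H I M L K F A B.
That gives 5 routes.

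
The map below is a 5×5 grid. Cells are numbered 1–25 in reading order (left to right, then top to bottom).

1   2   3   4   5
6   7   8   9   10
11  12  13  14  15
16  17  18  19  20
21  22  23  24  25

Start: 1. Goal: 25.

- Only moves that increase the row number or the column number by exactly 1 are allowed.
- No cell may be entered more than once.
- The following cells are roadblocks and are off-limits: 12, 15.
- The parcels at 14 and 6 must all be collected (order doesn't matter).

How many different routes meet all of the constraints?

4

A right/down-only route from 1 to 25 makes exactly 4 down-moves and 4 right-moves in some order.
With no other constraints that would be C(8,4) = 70 routes.
A monotone route can only reach the required cells in the order 6, 14, so split there and multiply the segment counts (each segment already excludes blocked cells): 1→6: 1; 6→14: 2; 14→25: 2; product = 4.
That gives 4 routes.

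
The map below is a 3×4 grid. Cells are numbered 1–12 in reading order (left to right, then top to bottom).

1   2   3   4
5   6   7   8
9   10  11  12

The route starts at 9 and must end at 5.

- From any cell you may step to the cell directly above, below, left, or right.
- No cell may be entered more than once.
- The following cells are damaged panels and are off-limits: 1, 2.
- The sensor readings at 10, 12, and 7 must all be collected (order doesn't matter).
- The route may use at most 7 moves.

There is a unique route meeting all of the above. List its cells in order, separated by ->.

The budget equals the shortest possible length, so every move has to be on a shortest route through the required cells.
Route from 9: right 3 to 12, up 1 to 8, left 3 to 5 — 7 moves in all.
Check: all required cells visited; 7 ≤ 7 moves.

9 -> 10 -> 11 -> 12 -> 8 -> 7 -> 6 -> 5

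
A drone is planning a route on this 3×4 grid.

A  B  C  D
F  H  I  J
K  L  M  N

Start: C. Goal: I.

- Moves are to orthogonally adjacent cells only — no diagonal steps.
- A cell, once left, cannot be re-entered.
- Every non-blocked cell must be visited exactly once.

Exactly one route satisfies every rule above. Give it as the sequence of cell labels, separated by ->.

C -> D -> J -> N -> M -> L -> K -> F -> A -> B -> H -> I

Need to visit all 12 open cells exactly once, starting at C and ending at I.
Route from C: right 1 to D, down 2 to N, left 3 to K, up 2 to A, right 1 to B, down 1 to H, right 1 to I — 11 moves in all.
Check: all 12 open cells covered.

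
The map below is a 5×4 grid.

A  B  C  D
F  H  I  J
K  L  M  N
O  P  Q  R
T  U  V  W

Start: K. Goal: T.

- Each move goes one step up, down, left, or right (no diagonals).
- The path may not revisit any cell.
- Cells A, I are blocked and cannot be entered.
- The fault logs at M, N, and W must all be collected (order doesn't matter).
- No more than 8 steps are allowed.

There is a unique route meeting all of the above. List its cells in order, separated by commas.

K, L, M, N, R, W, V, U, T

The 8-move cap with required stops at M, N, W leaves no slack for detours.
Route from K: right 3 to N, down 2 to W, left 3 to T — 8 moves in all.
Check: all required cells visited; 8 ≤ 8 moves.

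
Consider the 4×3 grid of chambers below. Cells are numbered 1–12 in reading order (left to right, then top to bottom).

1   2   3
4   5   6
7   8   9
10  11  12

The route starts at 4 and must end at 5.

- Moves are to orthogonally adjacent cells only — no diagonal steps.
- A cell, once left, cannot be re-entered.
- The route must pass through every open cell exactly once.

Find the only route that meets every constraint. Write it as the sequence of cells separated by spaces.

Need to visit all 12 open cells exactly once, starting at 4 and ending at 5.
Cell 10 has only two open neighbours (7 and 11), so the path must pass straight through it: one of those is the cell it's entered from and the other is where it exits.
Route from 4: up 1 to 1, right 2 to 3, down 3 to 12, left 2 to 10, up 1 to 7, right 1 to 8, up 1 to 5 — 11 moves in all.
Check: all 12 open cells covered.

4 1 2 3 6 9 12 11 10 7 8 5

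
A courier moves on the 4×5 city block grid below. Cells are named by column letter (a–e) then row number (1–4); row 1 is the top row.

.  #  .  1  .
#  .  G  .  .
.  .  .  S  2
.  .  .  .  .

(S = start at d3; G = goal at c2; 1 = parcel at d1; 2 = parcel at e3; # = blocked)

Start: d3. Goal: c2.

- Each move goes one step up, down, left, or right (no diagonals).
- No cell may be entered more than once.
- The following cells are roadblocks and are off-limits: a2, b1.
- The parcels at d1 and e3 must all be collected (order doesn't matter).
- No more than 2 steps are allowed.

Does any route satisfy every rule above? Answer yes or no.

no

Even ignoring the no-revisit rule, getting from d3 to c2, taking the cheapest ordering d3 → e3 → d1 → c2 needs at least 1 + 3 + 2 = 6 moves (Manhattan distance per leg), which exceeds the 2-move limit.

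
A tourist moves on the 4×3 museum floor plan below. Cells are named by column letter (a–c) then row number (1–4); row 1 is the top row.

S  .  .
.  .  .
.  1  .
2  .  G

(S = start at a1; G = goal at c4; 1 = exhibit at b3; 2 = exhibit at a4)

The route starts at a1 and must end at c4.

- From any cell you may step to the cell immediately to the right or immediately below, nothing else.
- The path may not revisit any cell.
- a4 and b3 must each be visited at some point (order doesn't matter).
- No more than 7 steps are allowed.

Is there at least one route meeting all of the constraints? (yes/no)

a4 is below but to the left of b3: going b3 → a4 would need a leftward move and a4 → b3 an upward move, so no right/down-only route can visit both required cells.

no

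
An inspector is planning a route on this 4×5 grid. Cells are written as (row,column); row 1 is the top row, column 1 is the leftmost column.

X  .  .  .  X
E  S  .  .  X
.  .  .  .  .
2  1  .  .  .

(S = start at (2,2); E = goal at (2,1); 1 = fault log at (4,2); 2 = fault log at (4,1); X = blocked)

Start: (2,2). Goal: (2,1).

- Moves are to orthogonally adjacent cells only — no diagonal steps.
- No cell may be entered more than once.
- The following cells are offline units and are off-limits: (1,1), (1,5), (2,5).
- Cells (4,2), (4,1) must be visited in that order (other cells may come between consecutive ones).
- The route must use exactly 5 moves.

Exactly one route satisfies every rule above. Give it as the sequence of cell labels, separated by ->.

The waypoints must appear in the order (4,2), (4,1), with no cell reused.
Route from (2,2): 2× down (reaching (4,2)), left to (4,1), 2× up (reaching (2,1)) — 5 moves in all.
Check: order respected (1 at step 2, 2 at step 3); 5 moves as required.

(2,2) -> (3,2) -> (4,2) -> (4,1) -> (3,1) -> (2,1)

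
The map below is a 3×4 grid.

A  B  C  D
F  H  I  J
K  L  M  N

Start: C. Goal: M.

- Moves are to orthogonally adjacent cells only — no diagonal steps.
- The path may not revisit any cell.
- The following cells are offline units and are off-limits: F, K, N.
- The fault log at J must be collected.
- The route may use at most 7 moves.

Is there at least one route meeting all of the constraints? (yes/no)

One route that works: C → D → J → I → M.

yes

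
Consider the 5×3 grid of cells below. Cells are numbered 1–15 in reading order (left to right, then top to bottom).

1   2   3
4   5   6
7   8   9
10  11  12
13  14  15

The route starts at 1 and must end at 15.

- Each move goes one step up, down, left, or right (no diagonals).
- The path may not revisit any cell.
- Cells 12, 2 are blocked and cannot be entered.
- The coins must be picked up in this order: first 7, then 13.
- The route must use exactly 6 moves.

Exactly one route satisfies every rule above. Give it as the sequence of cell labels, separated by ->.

The waypoints must appear in the order 7, 13, with no cell reused.
Route from 1: 4× down (reaching 13), 2× right (reaching 15) — 6 moves in all.
Check: order respected (7 at step 2, 13 at step 4); 6 moves as required.

1 -> 4 -> 7 -> 10 -> 13 -> 14 -> 15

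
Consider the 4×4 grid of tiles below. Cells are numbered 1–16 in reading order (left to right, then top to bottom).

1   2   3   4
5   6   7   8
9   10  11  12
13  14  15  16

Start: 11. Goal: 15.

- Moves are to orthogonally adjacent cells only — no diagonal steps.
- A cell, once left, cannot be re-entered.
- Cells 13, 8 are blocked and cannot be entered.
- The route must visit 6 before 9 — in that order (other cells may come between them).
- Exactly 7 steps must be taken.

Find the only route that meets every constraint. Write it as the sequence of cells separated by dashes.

11 - 7 - 6 - 5 - 9 - 10 - 14 - 15

The waypoints must appear in the order 6, 9, with no cell reused.
Route from 11: up to 7, 2× left (reaching 5), down to 9, right to 10, down to 14, right to 15 — 7 moves in all.
Check: order respected (6 at step 2, 9 at step 4); 7 moves as required.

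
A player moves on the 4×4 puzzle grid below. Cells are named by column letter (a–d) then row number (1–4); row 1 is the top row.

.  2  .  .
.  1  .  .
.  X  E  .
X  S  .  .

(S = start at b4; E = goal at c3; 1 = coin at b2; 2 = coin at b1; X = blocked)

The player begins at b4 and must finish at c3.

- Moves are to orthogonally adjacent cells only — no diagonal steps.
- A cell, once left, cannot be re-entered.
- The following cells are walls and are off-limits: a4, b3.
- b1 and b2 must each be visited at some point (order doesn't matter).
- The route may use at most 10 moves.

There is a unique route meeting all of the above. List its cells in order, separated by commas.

b4, c4, d4, d3, d2, d1, c1, b1, b2, c2, c3

The budget equals the shortest possible length, so every move has to be on a shortest route through the required cells.
Route from b4: right 2 to d4, up 3 to d1, left 2 to b1, down 1 to b2, right 1 to c2, down 1 to c3 — 10 moves in all.
Check: all required cells visited; 10 ≤ 10 moves.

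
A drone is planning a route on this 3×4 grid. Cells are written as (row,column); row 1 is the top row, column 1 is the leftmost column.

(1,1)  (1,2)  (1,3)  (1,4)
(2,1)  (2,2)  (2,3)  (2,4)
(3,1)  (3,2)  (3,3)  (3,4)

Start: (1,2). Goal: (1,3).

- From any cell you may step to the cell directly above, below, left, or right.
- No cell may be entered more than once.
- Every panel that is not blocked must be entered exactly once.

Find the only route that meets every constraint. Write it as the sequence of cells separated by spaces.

Need to visit all 12 open cells exactly once, starting at (1,2) and ending at (1,3).
Cell (1,1) has only two open neighbours ((2,1) and (1,2)), so the path must pass straight through it: one of those is the cell it's entered from and the other is where it exits.
Route from (1,2): left to (1,1), 2× down (reaching (3,1)), right to (3,2), up to (2,2), right to (2,3), down to (3,3), right to (3,4), 2× up (reaching (1,4)), left to (1,3) — 11 moves in all.
Check: all 12 open cells covered.

(1,2) (1,1) (2,1) (3,1) (3,2) (2,2) (2,3) (3,3) (3,4) (2,4) (1,4) (1,3)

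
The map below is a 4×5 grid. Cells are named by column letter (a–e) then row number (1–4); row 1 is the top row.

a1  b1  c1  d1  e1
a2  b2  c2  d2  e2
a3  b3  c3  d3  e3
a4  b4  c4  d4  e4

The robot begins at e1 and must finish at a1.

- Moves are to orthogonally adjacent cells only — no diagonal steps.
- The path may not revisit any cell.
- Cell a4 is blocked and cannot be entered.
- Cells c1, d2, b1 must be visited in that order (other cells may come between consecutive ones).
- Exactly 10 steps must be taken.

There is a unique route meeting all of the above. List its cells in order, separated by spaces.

e1 d1 c1 c2 d2 d3 c3 b3 b2 b1 a1

The waypoints must appear in the order c1, d2, b1, with no cell reused.
Route from e1: 2× left (reaching c1), down to c2, right to d2, down to d3, 2× left (reaching b3), 2× up (reaching b1), left to a1 — 10 moves in all.
Check: order respected (c1 at step 2, d2 at step 4, b1 at step 9); 10 moves as required.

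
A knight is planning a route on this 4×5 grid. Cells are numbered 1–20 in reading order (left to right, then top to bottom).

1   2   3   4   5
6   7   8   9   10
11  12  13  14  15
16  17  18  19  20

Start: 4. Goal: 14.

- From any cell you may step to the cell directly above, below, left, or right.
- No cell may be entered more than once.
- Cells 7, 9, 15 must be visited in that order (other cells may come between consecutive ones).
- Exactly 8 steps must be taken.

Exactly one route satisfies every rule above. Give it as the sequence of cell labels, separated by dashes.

4 - 3 - 2 - 7 - 8 - 9 - 10 - 15 - 14

The waypoints must appear in the order 7, 9, 15, with no cell reused.
Route from 4: 2× left (reaching 2), down to 7, 3× right (reaching 10), down to 15, left to 14 — 8 moves in all.
Check: order respected (7 at step 3, 9 at step 5, 15 at step 7); 8 moves as required.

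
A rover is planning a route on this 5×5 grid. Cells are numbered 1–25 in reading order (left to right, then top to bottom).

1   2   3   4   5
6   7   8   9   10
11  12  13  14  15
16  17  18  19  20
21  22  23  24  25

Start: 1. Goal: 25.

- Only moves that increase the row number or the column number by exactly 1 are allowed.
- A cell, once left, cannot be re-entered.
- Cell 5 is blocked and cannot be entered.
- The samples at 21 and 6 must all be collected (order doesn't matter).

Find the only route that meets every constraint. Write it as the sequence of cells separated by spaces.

Moves only go right or down, so the column and row indices never decrease.
Route from 1: 4× down (reaching 21), 4× right (reaching 25) — 8 moves in all.
Check: all required cells visited.

1 6 11 16 21 22 23 24 25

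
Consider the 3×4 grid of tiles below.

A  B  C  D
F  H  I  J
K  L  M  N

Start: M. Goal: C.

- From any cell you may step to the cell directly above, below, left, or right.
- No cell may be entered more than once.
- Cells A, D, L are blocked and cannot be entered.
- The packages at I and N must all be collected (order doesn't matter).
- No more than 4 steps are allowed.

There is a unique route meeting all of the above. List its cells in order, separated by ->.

M -> N -> J -> I -> C

Any route must reach I and N and still end at C within 4 moves, so the order of the required stops is forced.
Route from M: right to N, up to J, left to I, up to C — 4 moves in all.
Check: all required cells visited; 4 ≤ 4 moves.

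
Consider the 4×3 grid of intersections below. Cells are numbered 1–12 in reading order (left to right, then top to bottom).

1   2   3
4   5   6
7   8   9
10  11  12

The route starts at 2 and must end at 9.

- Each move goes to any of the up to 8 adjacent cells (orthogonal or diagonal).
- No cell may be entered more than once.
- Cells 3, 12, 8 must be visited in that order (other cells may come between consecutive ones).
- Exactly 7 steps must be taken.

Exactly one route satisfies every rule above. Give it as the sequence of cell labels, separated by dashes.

The waypoints must appear in the order 3, 12, 8, with no cell reused.
Route from 2: right 1 to 3, down-left 2 to 7, down-right 1 to 11, right 1 to 12, up-left 1 to 8, right 1 to 9 — 7 moves in all.
Check: order respected (3 at step 1, 12 at step 5, 8 at step 6); 7 moves as required.

2 - 3 - 5 - 7 - 11 - 12 - 8 - 9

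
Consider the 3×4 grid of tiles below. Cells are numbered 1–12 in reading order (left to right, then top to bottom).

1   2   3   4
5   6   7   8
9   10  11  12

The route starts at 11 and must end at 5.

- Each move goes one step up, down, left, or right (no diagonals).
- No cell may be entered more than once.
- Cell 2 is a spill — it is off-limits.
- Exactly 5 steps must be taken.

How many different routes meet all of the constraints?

Need simple routes of exactly 5 moves from 11 to 5 (Manhattan distance 3, so 1 moves are spent on a detour and 1 undoing it).
Enumerating: 11 7 6 10 9 5 | 11 12 8 7 6 5.
That gives 2 routes.

2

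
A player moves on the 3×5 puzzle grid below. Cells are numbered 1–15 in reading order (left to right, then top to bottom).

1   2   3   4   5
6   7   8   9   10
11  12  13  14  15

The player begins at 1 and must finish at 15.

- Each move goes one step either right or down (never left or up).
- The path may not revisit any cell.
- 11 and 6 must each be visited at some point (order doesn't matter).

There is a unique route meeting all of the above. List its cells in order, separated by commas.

Moves only go right or down, so the column and row indices never decrease.
Route from 1: 2× down (reaching 11), 4× right (reaching 15) — 6 moves in all.
Check: all required cells visited.

1, 6, 11, 12, 13, 14, 15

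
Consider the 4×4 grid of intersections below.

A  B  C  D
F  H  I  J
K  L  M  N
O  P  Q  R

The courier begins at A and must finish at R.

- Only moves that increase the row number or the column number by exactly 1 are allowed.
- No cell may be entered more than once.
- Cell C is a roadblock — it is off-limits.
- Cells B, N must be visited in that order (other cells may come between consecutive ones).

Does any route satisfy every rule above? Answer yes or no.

yes

One route that works: A → B → H → L → M → N → R.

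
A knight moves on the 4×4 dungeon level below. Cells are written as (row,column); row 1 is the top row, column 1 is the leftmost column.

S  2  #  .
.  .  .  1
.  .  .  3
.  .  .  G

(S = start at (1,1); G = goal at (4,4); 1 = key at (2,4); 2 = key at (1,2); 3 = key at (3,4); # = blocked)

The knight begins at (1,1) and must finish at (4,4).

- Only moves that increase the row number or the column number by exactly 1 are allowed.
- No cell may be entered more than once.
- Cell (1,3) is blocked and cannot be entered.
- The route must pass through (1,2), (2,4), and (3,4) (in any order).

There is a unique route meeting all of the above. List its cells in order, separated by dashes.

(1,1) - (1,2) - (2,2) - (2,3) - (2,4) - (3,4) - (4,4)

Moves only go right or down, so the column and row indices never decrease.
Route from (1,1): right 1 to (1,2), down 1 to (2,2), right 2 to (2,4), down 2 to (4,4) — 6 moves in all.
Check: all required cells visited.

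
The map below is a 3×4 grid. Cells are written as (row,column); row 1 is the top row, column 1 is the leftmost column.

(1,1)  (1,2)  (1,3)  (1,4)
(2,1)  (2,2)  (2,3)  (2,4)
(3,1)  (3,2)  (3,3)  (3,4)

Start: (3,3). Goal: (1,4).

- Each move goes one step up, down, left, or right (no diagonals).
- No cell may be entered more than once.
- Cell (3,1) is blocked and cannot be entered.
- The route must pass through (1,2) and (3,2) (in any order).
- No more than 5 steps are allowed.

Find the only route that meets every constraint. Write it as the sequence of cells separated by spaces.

The 5-move cap with required stops at (1,2), (3,2) leaves no slack for detours.
Route from (3,3): left 1 to (3,2), up 2 to (1,2), right 2 to (1,4) — 5 moves in all.
Check: all required cells visited; 5 ≤ 5 moves.

(3,3) (3,2) (2,2) (1,2) (1,3) (1,4)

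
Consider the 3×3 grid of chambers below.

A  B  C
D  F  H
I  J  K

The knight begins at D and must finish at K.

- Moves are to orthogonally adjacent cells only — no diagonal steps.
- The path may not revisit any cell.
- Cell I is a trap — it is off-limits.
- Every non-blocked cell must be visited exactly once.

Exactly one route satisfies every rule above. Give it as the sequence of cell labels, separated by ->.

D -> A -> B -> C -> H -> F -> J -> K

Need to visit all 8 open cells exactly once, starting at D and ending at K.
Cell J has only two open neighbours (F and K), so the path must pass straight through it: one of those is the cell it's entered from and the other is where it exits.
Route from D: up 1 to A, right 2 to C, down 1 to H, left 1 to F, down 1 to J, right 1 to K — 7 moves in all.
Check: all 8 open cells covered.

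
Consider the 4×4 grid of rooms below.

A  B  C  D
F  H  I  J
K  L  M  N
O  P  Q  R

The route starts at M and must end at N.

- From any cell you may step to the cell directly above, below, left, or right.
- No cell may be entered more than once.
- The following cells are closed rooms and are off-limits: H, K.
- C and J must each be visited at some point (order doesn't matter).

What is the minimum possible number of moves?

5

Any route passes through C and J in some order between M and N. Summing Manhattan distances along each leg and taking the cheapest ordering (M → C → J → N) gives a lower bound of 2 + 2 + 1 = 5 moves.
A route of 5 moves achieves this: M → I → C → D → J → N.
Since 5 matches the lower bound, it is optimal.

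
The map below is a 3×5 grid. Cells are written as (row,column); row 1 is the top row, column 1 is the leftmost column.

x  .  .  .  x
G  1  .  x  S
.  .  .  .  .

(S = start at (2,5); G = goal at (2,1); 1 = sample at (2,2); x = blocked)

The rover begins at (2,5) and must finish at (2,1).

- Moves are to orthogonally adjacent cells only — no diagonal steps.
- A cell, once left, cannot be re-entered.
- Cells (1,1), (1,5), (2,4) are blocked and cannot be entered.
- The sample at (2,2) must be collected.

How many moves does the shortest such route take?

Any route passes through (2,2) somewhere between (2,5) and (2,1). Summing Manhattan distances along the two legs ((2,5) → (2,2) → (2,1)) gives a lower bound of 3 + 1 = 4 moves.
That bound ignores the blocked cells. Measuring each leg by the fewest moves that actually steer around them ((2,5)→(2,2): 5; (2,2)→(2,1): 1) raises the lower bound to 6.
A route of 6 moves exists: (2,5) → (3,5) → (3,4) → (3,3) → (2,3) → (2,2) → (2,1).
Since 6 matches that lower bound, it is optimal.

6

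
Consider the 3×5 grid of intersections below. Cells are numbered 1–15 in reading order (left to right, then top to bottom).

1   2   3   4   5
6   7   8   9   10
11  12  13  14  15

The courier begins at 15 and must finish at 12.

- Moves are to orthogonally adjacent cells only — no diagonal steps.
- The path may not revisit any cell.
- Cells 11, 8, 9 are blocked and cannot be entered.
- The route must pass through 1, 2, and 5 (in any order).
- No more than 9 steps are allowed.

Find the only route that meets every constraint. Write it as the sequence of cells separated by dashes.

15 - 10 - 5 - 4 - 3 - 2 - 1 - 6 - 7 - 12

The 9-move cap with required stops at 1, 2, 5 leaves no slack for detours.
Route from 15: 2× up (reaching 5), 4× left (reaching 1), down to 6, right to 7, down to 12 — 9 moves in all.
Check: all required cells visited; 9 ≤ 9 moves.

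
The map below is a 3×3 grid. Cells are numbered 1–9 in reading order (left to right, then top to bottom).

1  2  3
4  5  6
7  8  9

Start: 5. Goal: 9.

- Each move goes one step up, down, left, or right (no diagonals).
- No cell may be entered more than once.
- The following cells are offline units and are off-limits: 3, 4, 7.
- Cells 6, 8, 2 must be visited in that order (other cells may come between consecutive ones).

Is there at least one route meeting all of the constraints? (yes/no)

no

Every way from 2 onward to 9 runs back through 5, which the route has already used — so it cannot be completed without a revisit.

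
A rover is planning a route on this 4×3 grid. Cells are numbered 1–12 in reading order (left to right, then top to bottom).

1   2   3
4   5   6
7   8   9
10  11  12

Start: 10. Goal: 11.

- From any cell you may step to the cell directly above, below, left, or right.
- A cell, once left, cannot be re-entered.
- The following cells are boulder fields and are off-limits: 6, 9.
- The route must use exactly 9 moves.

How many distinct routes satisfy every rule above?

Need simple routes of exactly 9 moves from 10 to 11 (Manhattan distance 1, so 4 moves are spent on a detour and 4 undoing it).
No route satisfies every constraint, so the count is 0.

0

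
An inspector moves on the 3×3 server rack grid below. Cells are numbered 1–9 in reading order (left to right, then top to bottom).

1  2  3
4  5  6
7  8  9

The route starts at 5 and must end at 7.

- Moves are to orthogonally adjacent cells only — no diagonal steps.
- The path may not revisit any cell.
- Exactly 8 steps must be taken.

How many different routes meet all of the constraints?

Need simple routes of exactly 8 moves from 5 to 7 (Manhattan distance 2, so 3 moves are spent on a detour and 3 undoing it).
Enumerating: 5 8 9 6 3 2 1 4 7 | 5 4 1 2 3 6 9 8 7.
That gives 2 routes.

2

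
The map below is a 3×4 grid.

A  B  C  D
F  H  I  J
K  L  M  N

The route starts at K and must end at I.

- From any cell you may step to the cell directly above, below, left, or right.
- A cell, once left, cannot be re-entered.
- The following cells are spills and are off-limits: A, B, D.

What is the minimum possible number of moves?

The Manhattan distance from K to I is |3−2| + |1−3| = 3, so at least 3 moves are needed.
A route of 3 moves achieves this: K → F → H → I.
Since 3 matches the lower bound, it is optimal.

3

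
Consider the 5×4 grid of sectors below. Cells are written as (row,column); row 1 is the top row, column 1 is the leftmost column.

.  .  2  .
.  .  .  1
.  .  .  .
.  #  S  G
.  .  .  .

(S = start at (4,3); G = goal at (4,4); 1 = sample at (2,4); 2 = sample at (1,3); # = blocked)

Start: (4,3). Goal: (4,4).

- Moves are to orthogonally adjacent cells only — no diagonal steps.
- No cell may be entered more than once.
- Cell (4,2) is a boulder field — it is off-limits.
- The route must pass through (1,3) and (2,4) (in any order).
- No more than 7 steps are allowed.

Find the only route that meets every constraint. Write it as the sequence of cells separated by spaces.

The 7-move cap with required stops at (1,3), (2,4) leaves no slack for detours.
Route from (4,3): 3× up (reaching (1,3)), right to (1,4), 3× down (reaching (4,4)) — 7 moves in all.
Check: all required cells visited; 7 ≤ 7 moves.

(4,3) (3,3) (2,3) (1,3) (1,4) (2,4) (3,4) (4,4)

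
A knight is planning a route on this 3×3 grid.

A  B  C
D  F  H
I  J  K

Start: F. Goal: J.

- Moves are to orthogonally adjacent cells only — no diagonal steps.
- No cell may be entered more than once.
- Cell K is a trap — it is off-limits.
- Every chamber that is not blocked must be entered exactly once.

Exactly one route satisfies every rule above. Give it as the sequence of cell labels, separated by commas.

Need to visit all 8 open cells exactly once, starting at F and ending at J.
Cell H has only two open neighbours (C and F), so the path must pass straight through it: one of those is the cell it's entered from and the other is where it exits.
Route from F: right to H, up to C, 2× left (reaching A), 2× down (reaching I), right to J — 7 moves in all.
Check: all 8 open cells covered.

F, H, C, B, A, D, I, J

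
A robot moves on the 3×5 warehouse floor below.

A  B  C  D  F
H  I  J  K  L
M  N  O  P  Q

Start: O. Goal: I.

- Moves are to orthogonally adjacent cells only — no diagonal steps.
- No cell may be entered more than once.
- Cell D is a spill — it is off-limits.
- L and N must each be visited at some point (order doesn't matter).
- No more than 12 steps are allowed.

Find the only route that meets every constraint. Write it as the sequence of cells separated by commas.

O, P, Q, L, K, J, C, B, A, H, M, N, I

The budget equals the shortest possible length, so every move has to be on a shortest route through the required cells.
Route from O: right 2 to Q, up 1 to L, left 2 to J, up 1 to C, left 2 to A, down 2 to M, right 1 to N, up 1 to I — 12 moves in all.
Check: all required cells visited; 12 ≤ 12 moves.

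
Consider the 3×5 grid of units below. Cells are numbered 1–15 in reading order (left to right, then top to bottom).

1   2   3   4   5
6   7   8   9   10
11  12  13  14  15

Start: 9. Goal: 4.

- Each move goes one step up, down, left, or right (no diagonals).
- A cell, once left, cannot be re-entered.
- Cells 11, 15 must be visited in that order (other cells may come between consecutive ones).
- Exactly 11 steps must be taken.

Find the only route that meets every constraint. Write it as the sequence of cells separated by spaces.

9 8 7 6 11 12 13 14 15 10 5 4

The waypoints must appear in the order 11, 15, with no cell reused.
Route from 9: left 3 to 6, down 1 to 11, right 4 to 15, up 2 to 5, left 1 to 4 — 11 moves in all.
Check: order respected (11 at step 4, 15 at step 8); 11 moves as required.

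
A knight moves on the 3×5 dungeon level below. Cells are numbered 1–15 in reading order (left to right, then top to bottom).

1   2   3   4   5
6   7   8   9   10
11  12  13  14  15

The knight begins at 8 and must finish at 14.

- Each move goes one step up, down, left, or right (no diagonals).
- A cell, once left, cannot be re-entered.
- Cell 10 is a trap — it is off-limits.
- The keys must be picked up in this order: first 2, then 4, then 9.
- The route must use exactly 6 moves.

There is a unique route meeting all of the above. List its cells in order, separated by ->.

8 -> 7 -> 2 -> 3 -> 4 -> 9 -> 14

The waypoints must appear in the order 2, 4, 9, with no cell reused.
Route from 8: left to 7, up to 2, 2× right (reaching 4), 2× down (reaching 14) — 6 moves in all.
Check: order respected (2 at step 2, 4 at step 4, 9 at step 5); 6 moves as required.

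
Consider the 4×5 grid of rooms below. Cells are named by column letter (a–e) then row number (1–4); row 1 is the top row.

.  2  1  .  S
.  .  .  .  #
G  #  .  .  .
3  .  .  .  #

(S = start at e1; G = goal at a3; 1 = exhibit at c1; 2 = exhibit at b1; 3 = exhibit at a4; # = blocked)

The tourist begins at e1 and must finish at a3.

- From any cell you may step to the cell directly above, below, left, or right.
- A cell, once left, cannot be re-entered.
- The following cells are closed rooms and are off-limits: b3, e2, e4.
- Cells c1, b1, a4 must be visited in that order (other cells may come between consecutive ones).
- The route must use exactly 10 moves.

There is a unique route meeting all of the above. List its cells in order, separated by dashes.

e1 - d1 - c1 - b1 - b2 - c2 - c3 - c4 - b4 - a4 - a3

The waypoints must appear in the order c1, b1, a4, with no cell reused.
Route from e1: 3× left (reaching b1), down to b2, right to c2, 2× down (reaching c4), 2× left (reaching a4), up to a3 — 10 moves in all.
Check: order respected (1 at step 2, 2 at step 3, 3 at step 9); 10 moves as required.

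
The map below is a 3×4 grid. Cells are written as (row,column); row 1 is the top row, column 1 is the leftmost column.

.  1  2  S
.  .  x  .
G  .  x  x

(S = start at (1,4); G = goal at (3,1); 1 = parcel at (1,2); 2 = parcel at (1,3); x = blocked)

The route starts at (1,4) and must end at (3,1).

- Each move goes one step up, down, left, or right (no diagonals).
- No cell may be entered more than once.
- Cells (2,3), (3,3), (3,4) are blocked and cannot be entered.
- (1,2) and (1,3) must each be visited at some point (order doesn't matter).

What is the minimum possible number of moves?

Any route passes through (1,2) and (1,3) in some order between (1,4) and (3,1). Summing Manhattan distances along each leg and taking the cheapest ordering ((1,4) → (1,3) → (1,2) → (3,1)) gives a lower bound of 1 + 1 + 3 = 5 moves.
A route of 5 moves achieves this: (1,4) → (1,3) → (1,2) → (2,2) → (3,2) → (3,1).
Since 5 matches the lower bound, it is optimal.

5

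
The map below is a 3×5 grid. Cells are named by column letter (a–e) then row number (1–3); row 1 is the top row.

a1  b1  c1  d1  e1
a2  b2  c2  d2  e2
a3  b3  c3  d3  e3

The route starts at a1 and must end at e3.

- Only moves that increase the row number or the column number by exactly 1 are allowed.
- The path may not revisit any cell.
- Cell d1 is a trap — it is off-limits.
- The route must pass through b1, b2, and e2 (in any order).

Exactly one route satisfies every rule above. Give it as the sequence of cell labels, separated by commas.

Moves only go right or down, so the column and row indices never decrease.
Route from a1: right to b1, down to b2, 3× right (reaching e2), down to e3 — 6 moves in all.
Check: all required cells visited.

a1, b1, b2, c2, d2, e2, e3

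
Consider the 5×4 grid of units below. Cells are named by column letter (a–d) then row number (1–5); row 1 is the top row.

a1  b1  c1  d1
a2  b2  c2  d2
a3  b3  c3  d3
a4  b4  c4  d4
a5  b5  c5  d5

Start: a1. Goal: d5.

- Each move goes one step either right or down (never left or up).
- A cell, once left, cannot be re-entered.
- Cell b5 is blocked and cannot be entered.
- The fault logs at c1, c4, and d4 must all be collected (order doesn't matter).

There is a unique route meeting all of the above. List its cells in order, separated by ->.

Moves only go right or down, so the column and row indices never decrease.
Route from a1: 2× right (reaching c1), 3× down (reaching c4), right to d4, down to d5 — 7 moves in all.
Check: all required cells visited.

a1 -> b1 -> c1 -> c2 -> c3 -> c4 -> d4 -> d5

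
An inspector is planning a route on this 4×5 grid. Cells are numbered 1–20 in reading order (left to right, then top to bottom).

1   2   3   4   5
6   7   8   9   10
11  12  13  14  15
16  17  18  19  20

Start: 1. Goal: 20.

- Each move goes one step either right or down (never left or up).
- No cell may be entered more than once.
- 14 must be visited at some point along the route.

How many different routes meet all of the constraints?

20

A right/down-only route from 1 to 20 makes exactly 3 down-moves and 4 right-moves in some order.
With no other constraints that would be C(7,3) = 35 routes.
Split at 14 and multiply the segment counts: 1→14: 10; 14→20: 2; product = 20.
That gives 20 routes.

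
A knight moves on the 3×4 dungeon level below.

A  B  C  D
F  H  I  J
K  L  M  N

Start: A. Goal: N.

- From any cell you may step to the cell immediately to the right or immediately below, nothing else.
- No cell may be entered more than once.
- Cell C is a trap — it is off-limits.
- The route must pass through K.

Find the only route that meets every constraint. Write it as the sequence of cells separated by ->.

A -> F -> K -> L -> M -> N

Moves only go right or down, so the column and row indices never decrease.
Route from A: 2× down (reaching K), 3× right (reaching N) — 5 moves in all.
Check: all required cells visited.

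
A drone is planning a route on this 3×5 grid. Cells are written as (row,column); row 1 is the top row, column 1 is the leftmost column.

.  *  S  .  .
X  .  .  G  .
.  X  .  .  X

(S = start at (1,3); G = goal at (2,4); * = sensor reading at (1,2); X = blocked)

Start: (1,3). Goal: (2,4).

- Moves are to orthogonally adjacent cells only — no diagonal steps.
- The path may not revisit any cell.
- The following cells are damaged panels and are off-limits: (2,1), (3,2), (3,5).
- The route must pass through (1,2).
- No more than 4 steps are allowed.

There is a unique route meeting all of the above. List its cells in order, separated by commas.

(1,3), (1,2), (2,2), (2,3), (2,4)

The budget equals the shortest possible length, so every move has to be on a shortest route through the required cells.
Route from (1,3): left 1 to (1,2), down 1 to (2,2), right 2 to (2,4) — 4 moves in all.
Check: all required cells visited; 4 ≤ 4 moves.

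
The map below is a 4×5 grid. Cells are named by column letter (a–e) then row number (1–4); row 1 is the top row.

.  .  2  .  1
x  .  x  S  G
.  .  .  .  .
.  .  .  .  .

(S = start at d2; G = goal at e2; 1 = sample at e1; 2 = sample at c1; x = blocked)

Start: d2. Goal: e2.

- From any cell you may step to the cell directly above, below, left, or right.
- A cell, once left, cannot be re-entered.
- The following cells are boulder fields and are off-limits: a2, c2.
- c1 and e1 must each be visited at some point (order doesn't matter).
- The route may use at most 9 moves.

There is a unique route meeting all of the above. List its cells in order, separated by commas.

Any route must reach c1 and e1 and still end at e2 within 9 moves, so the order of the required stops is forced.
Route from d2: down to d3, 2× left (reaching b3), 2× up (reaching b1), 3× right (reaching e1), down to e2 — 9 moves in all.
Check: all required cells visited; 9 ≤ 9 moves.

d2, d3, c3, b3, b2, b1, c1, d1, e1, e2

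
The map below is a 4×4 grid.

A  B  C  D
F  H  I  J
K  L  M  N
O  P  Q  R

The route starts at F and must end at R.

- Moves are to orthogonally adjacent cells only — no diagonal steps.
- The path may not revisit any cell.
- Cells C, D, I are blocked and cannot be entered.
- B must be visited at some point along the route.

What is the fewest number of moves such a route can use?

Any route passes through B somewhere between F and R. Summing Manhattan distances along the two legs (F → B → R) gives a lower bound of 2 + 5 = 7 moves.
A route of 7 moves achieves this: F → A → B → H → L → P → Q → R.
Since 7 matches the lower bound, it is optimal.

7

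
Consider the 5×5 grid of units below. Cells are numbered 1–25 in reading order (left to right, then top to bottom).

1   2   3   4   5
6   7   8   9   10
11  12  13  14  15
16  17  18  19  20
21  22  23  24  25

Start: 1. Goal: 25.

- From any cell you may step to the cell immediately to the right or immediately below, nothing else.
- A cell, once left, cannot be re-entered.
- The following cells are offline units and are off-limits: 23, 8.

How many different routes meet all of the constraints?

A right/down-only route from 1 to 25 makes exactly 4 down-moves and 4 right-moves in some order.
With no other constraints that would be C(8,4) = 70 routes.
Subtract routes through each blocked cell (inclusion–exclusion for overlaps): − through 8: 30 − through 23: 15 + through 8&23: 3 → 28.
That gives 28 routes.

28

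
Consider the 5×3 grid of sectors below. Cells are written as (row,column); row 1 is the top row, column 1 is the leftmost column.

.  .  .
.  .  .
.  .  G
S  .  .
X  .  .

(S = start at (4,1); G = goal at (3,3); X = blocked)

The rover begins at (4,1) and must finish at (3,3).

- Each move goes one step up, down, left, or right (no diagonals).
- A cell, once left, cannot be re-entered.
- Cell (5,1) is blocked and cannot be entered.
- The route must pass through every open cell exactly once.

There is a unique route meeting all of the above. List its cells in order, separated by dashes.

(4,1) - (3,1) - (2,1) - (1,1) - (1,2) - (1,3) - (2,3) - (2,2) - (3,2) - (4,2) - (5,2) - (5,3) - (4,3) - (3,3)

Need to visit all 14 open cells exactly once, starting at (4,1) and ending at (3,3).
Cell (5,2) has only two open neighbours ((4,2) and (5,3)), so the path must pass straight through it: one of those is the cell it's entered from and the other is where it exits.
Route from (4,1): 3× up (reaching (1,1)), 2× right (reaching (1,3)), down to (2,3), left to (2,2), 3× down (reaching (5,2)), right to (5,3), 2× up (reaching (3,3)) — 13 moves in all.
Check: all 14 open cells covered.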